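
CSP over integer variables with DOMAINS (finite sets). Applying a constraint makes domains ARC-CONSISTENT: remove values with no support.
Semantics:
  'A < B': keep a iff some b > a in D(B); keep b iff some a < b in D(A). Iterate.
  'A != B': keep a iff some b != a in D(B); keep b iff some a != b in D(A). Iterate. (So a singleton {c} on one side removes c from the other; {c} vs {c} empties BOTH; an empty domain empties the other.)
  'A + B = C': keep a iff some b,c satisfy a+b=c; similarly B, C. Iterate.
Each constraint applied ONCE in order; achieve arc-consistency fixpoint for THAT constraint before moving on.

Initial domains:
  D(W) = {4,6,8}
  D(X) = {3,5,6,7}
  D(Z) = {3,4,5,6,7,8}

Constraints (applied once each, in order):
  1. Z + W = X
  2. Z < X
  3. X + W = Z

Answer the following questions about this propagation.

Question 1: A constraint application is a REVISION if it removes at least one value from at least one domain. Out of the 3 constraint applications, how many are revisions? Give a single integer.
Answer: 2

Derivation:
Constraint 1 (Z + W = X) on D(Z)={3,4,5,6,7,8} D(W)={4,6,8} D(X)={3,5,6,7}: Z {3,4,5,6,7,8}->{3}; W {4,6,8}->{4}; X {3,5,6,7}->{7} => REVISION
Constraint 2 (Z < X) on D(Z)={3} D(X)={7}: no change => not a revision
Constraint 3 (X + W = Z) on D(X)={7} D(W)={4} D(Z)={3}: X {7}->{}; W {4}->{}; Z {3}->{} => REVISION
Total revisions = 2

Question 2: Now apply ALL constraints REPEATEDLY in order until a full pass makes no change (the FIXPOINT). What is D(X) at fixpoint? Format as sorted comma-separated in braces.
pass 0 (initial): D(X)={3,5,6,7}
pass 1: W {4,6,8}->{}; X {3,5,6,7}->{}; Z {3,4,5,6,7,8}->{}
pass 2: no change
Fixpoint after 2 passes: D(X) = {}

Answer: {}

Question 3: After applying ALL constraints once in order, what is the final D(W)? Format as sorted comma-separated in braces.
Answer: {}

Derivation:
Constraint 1 (Z + W = X) on D(Z)={3,4,5,6,7,8} D(W)={4,6,8} D(X)={3,5,6,7}: Z {3,4,5,6,7,8}->{3}; W {4,6,8}->{4}; X {3,5,6,7}->{7}
Constraint 2 (Z < X) on D(Z)={3} D(X)={7}: no change
Constraint 3 (X + W = Z) on D(X)={7} D(W)={4} D(Z)={3}: X {7}->{}; W {4}->{}; Z {3}->{}
So after all 3 constraints: D(W) = {}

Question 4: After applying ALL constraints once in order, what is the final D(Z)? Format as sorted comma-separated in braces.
Constraint 1 (Z + W = X) on D(Z)={3,4,5,6,7,8} D(W)={4,6,8} D(X)={3,5,6,7}: Z {3,4,5,6,7,8}->{3}; W {4,6,8}->{4}; X {3,5,6,7}->{7}
Constraint 2 (Z < X) on D(Z)={3} D(X)={7}: no change
Constraint 3 (X + W = Z) on D(X)={7} D(W)={4} D(Z)={3}: X {7}->{}; W {4}->{}; Z {3}->{}
So after all 3 constraints: D(Z) = {}

Answer: {}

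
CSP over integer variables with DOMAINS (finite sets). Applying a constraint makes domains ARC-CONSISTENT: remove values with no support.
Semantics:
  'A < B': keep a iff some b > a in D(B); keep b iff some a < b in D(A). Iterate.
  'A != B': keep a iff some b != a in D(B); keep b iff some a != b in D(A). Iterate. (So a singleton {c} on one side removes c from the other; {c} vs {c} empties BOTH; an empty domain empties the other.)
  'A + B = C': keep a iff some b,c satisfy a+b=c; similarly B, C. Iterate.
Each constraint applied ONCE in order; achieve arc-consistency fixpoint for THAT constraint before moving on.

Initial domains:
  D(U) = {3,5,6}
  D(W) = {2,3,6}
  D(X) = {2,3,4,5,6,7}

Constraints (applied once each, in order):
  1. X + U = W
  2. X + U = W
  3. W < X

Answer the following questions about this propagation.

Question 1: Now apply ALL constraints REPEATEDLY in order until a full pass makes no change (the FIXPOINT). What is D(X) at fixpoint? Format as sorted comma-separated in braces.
Answer: {}

Derivation:
pass 0 (initial): D(X)={2,3,4,5,6,7}
pass 1: U {3,5,6}->{3}; W {2,3,6}->{}; X {2,3,4,5,6,7}->{}
pass 2: U {3}->{}
pass 3: no change
Fixpoint after 3 passes: D(X) = {}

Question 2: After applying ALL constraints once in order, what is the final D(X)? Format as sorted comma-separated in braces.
Constraint 1 (X + U = W) on D(X)={2,3,4,5,6,7} D(U)={3,5,6} D(W)={2,3,6}: X {2,3,4,5,6,7}->{3}; U {3,5,6}->{3}; W {2,3,6}->{6}
Constraint 2 (X + U = W) on D(X)={3} D(U)={3} D(W)={6}: no change
Constraint 3 (W < X) on D(W)={6} D(X)={3}: W {6}->{}; X {3}->{}
So after all 3 constraints: D(X) = {}

Answer: {}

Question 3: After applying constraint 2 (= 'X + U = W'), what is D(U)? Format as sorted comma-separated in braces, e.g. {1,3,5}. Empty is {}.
Constraint 1 (X + U = W) on D(X)={2,3,4,5,6,7} D(U)={3,5,6} D(W)={2,3,6}: X {2,3,4,5,6,7}->{3}; U {3,5,6}->{3}; W {2,3,6}->{6}
Constraint 2 (X + U = W) on D(X)={3} D(U)={3} D(W)={6}: no change
So after constraint 2: D(U) = {3}

Answer: {3}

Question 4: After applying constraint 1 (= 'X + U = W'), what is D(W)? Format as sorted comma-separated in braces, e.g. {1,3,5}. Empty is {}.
Constraint 1 (X + U = W) on D(X)={2,3,4,5,6,7} D(U)={3,5,6} D(W)={2,3,6}: X {2,3,4,5,6,7}->{3}; U {3,5,6}->{3}; W {2,3,6}->{6}
So after constraint 1: D(W) = {6}

Answer: {6}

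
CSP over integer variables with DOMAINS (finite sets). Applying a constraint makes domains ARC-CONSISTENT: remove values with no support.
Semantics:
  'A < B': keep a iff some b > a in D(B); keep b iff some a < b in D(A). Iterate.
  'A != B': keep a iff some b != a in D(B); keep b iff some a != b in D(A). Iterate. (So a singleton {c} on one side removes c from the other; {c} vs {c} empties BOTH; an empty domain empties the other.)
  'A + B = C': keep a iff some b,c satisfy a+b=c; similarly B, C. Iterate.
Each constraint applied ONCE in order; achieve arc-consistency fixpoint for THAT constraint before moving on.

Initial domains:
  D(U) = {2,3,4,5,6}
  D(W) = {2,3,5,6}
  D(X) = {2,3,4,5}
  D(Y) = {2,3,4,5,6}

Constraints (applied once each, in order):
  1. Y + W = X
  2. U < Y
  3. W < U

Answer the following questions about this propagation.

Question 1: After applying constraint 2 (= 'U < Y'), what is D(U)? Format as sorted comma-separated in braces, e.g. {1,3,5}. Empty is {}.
Constraint 1 (Y + W = X) on D(Y)={2,3,4,5,6} D(W)={2,3,5,6} D(X)={2,3,4,5}: Y {2,3,4,5,6}->{2,3}; W {2,3,5,6}->{2,3}; X {2,3,4,5}->{4,5}
Constraint 2 (U < Y) on D(U)={2,3,4,5,6} D(Y)={2,3}: U {2,3,4,5,6}->{2}; Y {2,3}->{3}
So after constraint 2: D(U) = {2}

Answer: {2}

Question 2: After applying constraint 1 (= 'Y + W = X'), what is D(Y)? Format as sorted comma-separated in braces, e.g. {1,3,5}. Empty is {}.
Answer: {2,3}

Derivation:
Constraint 1 (Y + W = X) on D(Y)={2,3,4,5,6} D(W)={2,3,5,6} D(X)={2,3,4,5}: Y {2,3,4,5,6}->{2,3}; W {2,3,5,6}->{2,3}; X {2,3,4,5}->{4,5}
So after constraint 1: D(Y) = {2,3}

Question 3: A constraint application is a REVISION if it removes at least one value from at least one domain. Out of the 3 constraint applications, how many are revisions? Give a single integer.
Answer: 3

Derivation:
Constraint 1 (Y + W = X) on D(Y)={2,3,4,5,6} D(W)={2,3,5,6} D(X)={2,3,4,5}: Y {2,3,4,5,6}->{2,3}; W {2,3,5,6}->{2,3}; X {2,3,4,5}->{4,5} => REVISION
Constraint 2 (U < Y) on D(U)={2,3,4,5,6} D(Y)={2,3}: U {2,3,4,5,6}->{2}; Y {2,3}->{3} => REVISION
Constraint 3 (W < U) on D(W)={2,3} D(U)={2}: W {2,3}->{}; U {2}->{} => REVISION
Total revisions = 3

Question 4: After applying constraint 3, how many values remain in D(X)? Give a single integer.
Constraint 1 (Y + W = X) on D(Y)={2,3,4,5,6} D(W)={2,3,5,6} D(X)={2,3,4,5}: Y {2,3,4,5,6}->{2,3}; W {2,3,5,6}->{2,3}; X {2,3,4,5}->{4,5}
Constraint 2 (U < Y) on D(U)={2,3,4,5,6} D(Y)={2,3}: U {2,3,4,5,6}->{2}; Y {2,3}->{3}
Constraint 3 (W < U) on D(W)={2,3} D(U)={2}: W {2,3}->{}; U {2}->{}
So after constraint 3: D(X)={4,5}, size = 2

Answer: 2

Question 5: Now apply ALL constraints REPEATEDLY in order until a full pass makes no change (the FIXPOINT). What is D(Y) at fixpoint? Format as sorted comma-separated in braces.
pass 0 (initial): D(Y)={2,3,4,5,6}
pass 1: U {2,3,4,5,6}->{}; W {2,3,5,6}->{}; X {2,3,4,5}->{4,5}; Y {2,3,4,5,6}->{3}
pass 2: X {4,5}->{}; Y {3}->{}
pass 3: no change
Fixpoint after 3 passes: D(Y) = {}

Answer: {}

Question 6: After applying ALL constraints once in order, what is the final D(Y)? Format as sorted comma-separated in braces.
Constraint 1 (Y + W = X) on D(Y)={2,3,4,5,6} D(W)={2,3,5,6} D(X)={2,3,4,5}: Y {2,3,4,5,6}->{2,3}; W {2,3,5,6}->{2,3}; X {2,3,4,5}->{4,5}
Constraint 2 (U < Y) on D(U)={2,3,4,5,6} D(Y)={2,3}: U {2,3,4,5,6}->{2}; Y {2,3}->{3}
Constraint 3 (W < U) on D(W)={2,3} D(U)={2}: W {2,3}->{}; U {2}->{}
So after all 3 constraints: D(Y) = {3}

Answer: {3}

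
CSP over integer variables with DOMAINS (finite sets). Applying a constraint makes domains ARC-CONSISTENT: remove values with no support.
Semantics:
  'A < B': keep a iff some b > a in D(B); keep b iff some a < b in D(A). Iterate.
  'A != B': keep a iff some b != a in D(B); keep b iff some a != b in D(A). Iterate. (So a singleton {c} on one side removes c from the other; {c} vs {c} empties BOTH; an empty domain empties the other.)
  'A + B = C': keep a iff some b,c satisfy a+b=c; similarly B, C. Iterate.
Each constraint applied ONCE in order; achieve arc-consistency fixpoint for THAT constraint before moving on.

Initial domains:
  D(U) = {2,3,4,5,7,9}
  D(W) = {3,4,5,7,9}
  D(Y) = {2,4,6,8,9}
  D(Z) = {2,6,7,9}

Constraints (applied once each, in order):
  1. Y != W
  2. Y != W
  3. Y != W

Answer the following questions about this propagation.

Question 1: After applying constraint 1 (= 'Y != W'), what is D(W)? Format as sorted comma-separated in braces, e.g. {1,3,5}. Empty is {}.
Answer: {3,4,5,7,9}

Derivation:
Constraint 1 (Y != W) on D(Y)={2,4,6,8,9} D(W)={3,4,5,7,9}: no change
So after constraint 1: D(W) = {3,4,5,7,9}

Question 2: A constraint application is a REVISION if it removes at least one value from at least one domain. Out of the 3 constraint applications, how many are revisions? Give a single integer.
Constraint 1 (Y != W) on D(Y)={2,4,6,8,9} D(W)={3,4,5,7,9}: no change => not a revision
Constraint 2 (Y != W) on D(Y)={2,4,6,8,9} D(W)={3,4,5,7,9}: no change => not a revision
Constraint 3 (Y != W) on D(Y)={2,4,6,8,9} D(W)={3,4,5,7,9}: no change => not a revision
Total revisions = 0

Answer: 0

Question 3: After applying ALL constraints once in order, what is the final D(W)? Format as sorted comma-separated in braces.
Constraint 1 (Y != W) on D(Y)={2,4,6,8,9} D(W)={3,4,5,7,9}: no change
Constraint 2 (Y != W) on D(Y)={2,4,6,8,9} D(W)={3,4,5,7,9}: no change
Constraint 3 (Y != W) on D(Y)={2,4,6,8,9} D(W)={3,4,5,7,9}: no change
So after all 3 constraints: D(W) = {3,4,5,7,9}

Answer: {3,4,5,7,9}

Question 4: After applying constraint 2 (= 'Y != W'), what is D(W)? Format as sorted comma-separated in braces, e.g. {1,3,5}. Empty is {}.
Constraint 1 (Y != W) on D(Y)={2,4,6,8,9} D(W)={3,4,5,7,9}: no change
Constraint 2 (Y != W) on D(Y)={2,4,6,8,9} D(W)={3,4,5,7,9}: no change
So after constraint 2: D(W) = {3,4,5,7,9}

Answer: {3,4,5,7,9}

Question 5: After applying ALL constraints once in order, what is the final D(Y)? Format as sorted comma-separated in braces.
Constraint 1 (Y != W) on D(Y)={2,4,6,8,9} D(W)={3,4,5,7,9}: no change
Constraint 2 (Y != W) on D(Y)={2,4,6,8,9} D(W)={3,4,5,7,9}: no change
Constraint 3 (Y != W) on D(Y)={2,4,6,8,9} D(W)={3,4,5,7,9}: no change
So after all 3 constraints: D(Y) = {2,4,6,8,9}

Answer: {2,4,6,8,9}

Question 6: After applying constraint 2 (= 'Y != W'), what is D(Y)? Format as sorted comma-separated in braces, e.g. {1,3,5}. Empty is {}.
Constraint 1 (Y != W) on D(Y)={2,4,6,8,9} D(W)={3,4,5,7,9}: no change
Constraint 2 (Y != W) on D(Y)={2,4,6,8,9} D(W)={3,4,5,7,9}: no change
So after constraint 2: D(Y) = {2,4,6,8,9}

Answer: {2,4,6,8,9}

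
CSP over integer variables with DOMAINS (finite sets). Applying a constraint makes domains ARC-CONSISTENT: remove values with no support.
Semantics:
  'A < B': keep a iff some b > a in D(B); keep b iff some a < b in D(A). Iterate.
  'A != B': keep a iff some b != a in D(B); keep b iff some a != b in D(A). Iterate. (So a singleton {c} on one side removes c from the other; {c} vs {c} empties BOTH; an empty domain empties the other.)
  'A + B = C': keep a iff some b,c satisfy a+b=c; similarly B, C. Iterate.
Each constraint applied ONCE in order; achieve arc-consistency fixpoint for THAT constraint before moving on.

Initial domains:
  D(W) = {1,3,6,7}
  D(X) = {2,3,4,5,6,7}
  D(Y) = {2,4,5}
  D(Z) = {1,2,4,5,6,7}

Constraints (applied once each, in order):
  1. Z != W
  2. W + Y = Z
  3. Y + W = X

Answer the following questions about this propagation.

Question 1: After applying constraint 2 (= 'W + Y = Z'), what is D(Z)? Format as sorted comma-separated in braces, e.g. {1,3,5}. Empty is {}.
Answer: {5,6,7}

Derivation:
Constraint 1 (Z != W) on D(Z)={1,2,4,5,6,7} D(W)={1,3,6,7}: no change
Constraint 2 (W + Y = Z) on D(W)={1,3,6,7} D(Y)={2,4,5} D(Z)={1,2,4,5,6,7}: W {1,3,6,7}->{1,3}; Z {1,2,4,5,6,7}->{5,6,7}
So after constraint 2: D(Z) = {5,6,7}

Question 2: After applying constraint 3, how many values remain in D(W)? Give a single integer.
Answer: 2

Derivation:
Constraint 1 (Z != W) on D(Z)={1,2,4,5,6,7} D(W)={1,3,6,7}: no change
Constraint 2 (W + Y = Z) on D(W)={1,3,6,7} D(Y)={2,4,5} D(Z)={1,2,4,5,6,7}: W {1,3,6,7}->{1,3}; Z {1,2,4,5,6,7}->{5,6,7}
Constraint 3 (Y + W = X) on D(Y)={2,4,5} D(W)={1,3} D(X)={2,3,4,5,6,7}: X {2,3,4,5,6,7}->{3,5,6,7}
So after constraint 3: D(W)={1,3}, size = 2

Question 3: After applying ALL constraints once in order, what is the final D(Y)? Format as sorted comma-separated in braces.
Constraint 1 (Z != W) on D(Z)={1,2,4,5,6,7} D(W)={1,3,6,7}: no change
Constraint 2 (W + Y = Z) on D(W)={1,3,6,7} D(Y)={2,4,5} D(Z)={1,2,4,5,6,7}: W {1,3,6,7}->{1,3}; Z {1,2,4,5,6,7}->{5,6,7}
Constraint 3 (Y + W = X) on D(Y)={2,4,5} D(W)={1,3} D(X)={2,3,4,5,6,7}: X {2,3,4,5,6,7}->{3,5,6,7}
So after all 3 constraints: D(Y) = {2,4,5}

Answer: {2,4,5}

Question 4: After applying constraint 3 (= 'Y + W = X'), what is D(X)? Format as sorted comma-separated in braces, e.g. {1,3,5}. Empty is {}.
Answer: {3,5,6,7}

Derivation:
Constraint 1 (Z != W) on D(Z)={1,2,4,5,6,7} D(W)={1,3,6,7}: no change
Constraint 2 (W + Y = Z) on D(W)={1,3,6,7} D(Y)={2,4,5} D(Z)={1,2,4,5,6,7}: W {1,3,6,7}->{1,3}; Z {1,2,4,5,6,7}->{5,6,7}
Constraint 3 (Y + W = X) on D(Y)={2,4,5} D(W)={1,3} D(X)={2,3,4,5,6,7}: X {2,3,4,5,6,7}->{3,5,6,7}
So after constraint 3: D(X) = {3,5,6,7}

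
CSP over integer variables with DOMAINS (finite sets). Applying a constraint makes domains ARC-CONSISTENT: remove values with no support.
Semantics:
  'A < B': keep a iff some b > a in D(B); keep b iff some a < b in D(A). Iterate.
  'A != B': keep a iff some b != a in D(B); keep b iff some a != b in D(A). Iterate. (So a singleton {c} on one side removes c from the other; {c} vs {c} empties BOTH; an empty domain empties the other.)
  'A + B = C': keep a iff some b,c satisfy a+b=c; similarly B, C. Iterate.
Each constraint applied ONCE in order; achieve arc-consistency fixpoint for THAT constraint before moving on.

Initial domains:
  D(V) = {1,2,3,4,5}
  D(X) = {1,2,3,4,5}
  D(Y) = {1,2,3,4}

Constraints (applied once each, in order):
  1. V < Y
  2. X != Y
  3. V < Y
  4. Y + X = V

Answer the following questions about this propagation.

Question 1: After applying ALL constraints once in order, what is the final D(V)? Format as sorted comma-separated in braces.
Constraint 1 (V < Y) on D(V)={1,2,3,4,5} D(Y)={1,2,3,4}: V {1,2,3,4,5}->{1,2,3}; Y {1,2,3,4}->{2,3,4}
Constraint 2 (X != Y) on D(X)={1,2,3,4,5} D(Y)={2,3,4}: no change
Constraint 3 (V < Y) on D(V)={1,2,3} D(Y)={2,3,4}: no change
Constraint 4 (Y + X = V) on D(Y)={2,3,4} D(X)={1,2,3,4,5} D(V)={1,2,3}: Y {2,3,4}->{2}; X {1,2,3,4,5}->{1}; V {1,2,3}->{3}
So after all 4 constraints: D(V) = {3}

Answer: {3}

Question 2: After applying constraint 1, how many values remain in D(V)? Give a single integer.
Constraint 1 (V < Y) on D(V)={1,2,3,4,5} D(Y)={1,2,3,4}: V {1,2,3,4,5}->{1,2,3}; Y {1,2,3,4}->{2,3,4}
So after constraint 1: D(V)={1,2,3}, size = 3

Answer: 3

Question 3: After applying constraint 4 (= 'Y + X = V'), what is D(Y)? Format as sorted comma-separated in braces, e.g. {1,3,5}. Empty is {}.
Constraint 1 (V < Y) on D(V)={1,2,3,4,5} D(Y)={1,2,3,4}: V {1,2,3,4,5}->{1,2,3}; Y {1,2,3,4}->{2,3,4}
Constraint 2 (X != Y) on D(X)={1,2,3,4,5} D(Y)={2,3,4}: no change
Constraint 3 (V < Y) on D(V)={1,2,3} D(Y)={2,3,4}: no change
Constraint 4 (Y + X = V) on D(Y)={2,3,4} D(X)={1,2,3,4,5} D(V)={1,2,3}: Y {2,3,4}->{2}; X {1,2,3,4,5}->{1}; V {1,2,3}->{3}
So after constraint 4: D(Y) = {2}

Answer: {2}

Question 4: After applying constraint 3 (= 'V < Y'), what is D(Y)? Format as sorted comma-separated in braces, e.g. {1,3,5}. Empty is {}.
Answer: {2,3,4}

Derivation:
Constraint 1 (V < Y) on D(V)={1,2,3,4,5} D(Y)={1,2,3,4}: V {1,2,3,4,5}->{1,2,3}; Y {1,2,3,4}->{2,3,4}
Constraint 2 (X != Y) on D(X)={1,2,3,4,5} D(Y)={2,3,4}: no change
Constraint 3 (V < Y) on D(V)={1,2,3} D(Y)={2,3,4}: no change
So after constraint 3: D(Y) = {2,3,4}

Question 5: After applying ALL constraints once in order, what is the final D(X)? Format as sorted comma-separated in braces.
Answer: {1}

Derivation:
Constraint 1 (V < Y) on D(V)={1,2,3,4,5} D(Y)={1,2,3,4}: V {1,2,3,4,5}->{1,2,3}; Y {1,2,3,4}->{2,3,4}
Constraint 2 (X != Y) on D(X)={1,2,3,4,5} D(Y)={2,3,4}: no change
Constraint 3 (V < Y) on D(V)={1,2,3} D(Y)={2,3,4}: no change
Constraint 4 (Y + X = V) on D(Y)={2,3,4} D(X)={1,2,3,4,5} D(V)={1,2,3}: Y {2,3,4}->{2}; X {1,2,3,4,5}->{1}; V {1,2,3}->{3}
So after all 4 constraints: D(X) = {1}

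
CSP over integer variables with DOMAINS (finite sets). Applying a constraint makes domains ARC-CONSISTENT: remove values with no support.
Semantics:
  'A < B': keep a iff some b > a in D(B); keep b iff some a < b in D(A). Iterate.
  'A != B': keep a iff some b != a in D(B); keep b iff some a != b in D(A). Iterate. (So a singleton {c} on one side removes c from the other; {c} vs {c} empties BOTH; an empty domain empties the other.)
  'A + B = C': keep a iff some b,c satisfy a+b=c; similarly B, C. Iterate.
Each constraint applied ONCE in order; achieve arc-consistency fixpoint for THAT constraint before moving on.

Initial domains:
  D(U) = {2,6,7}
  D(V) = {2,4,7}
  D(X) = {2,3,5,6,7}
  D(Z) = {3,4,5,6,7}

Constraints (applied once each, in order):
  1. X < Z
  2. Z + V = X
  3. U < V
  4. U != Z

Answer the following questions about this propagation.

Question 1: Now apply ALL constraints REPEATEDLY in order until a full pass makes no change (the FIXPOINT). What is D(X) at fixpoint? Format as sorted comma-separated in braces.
pass 0 (initial): D(X)={2,3,5,6,7}
pass 1: U {2,6,7}->{}; V {2,4,7}->{}; X {2,3,5,6,7}->{5,6}; Z {3,4,5,6,7}->{}
pass 2: X {5,6}->{}
pass 3: no change
Fixpoint after 3 passes: D(X) = {}

Answer: {}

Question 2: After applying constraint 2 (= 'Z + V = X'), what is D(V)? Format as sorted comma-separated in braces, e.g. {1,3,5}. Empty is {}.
Answer: {2}

Derivation:
Constraint 1 (X < Z) on D(X)={2,3,5,6,7} D(Z)={3,4,5,6,7}: X {2,3,5,6,7}->{2,3,5,6}
Constraint 2 (Z + V = X) on D(Z)={3,4,5,6,7} D(V)={2,4,7} D(X)={2,3,5,6}: Z {3,4,5,6,7}->{3,4}; V {2,4,7}->{2}; X {2,3,5,6}->{5,6}
So after constraint 2: D(V) = {2}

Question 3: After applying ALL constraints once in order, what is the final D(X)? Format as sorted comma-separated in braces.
Answer: {5,6}

Derivation:
Constraint 1 (X < Z) on D(X)={2,3,5,6,7} D(Z)={3,4,5,6,7}: X {2,3,5,6,7}->{2,3,5,6}
Constraint 2 (Z + V = X) on D(Z)={3,4,5,6,7} D(V)={2,4,7} D(X)={2,3,5,6}: Z {3,4,5,6,7}->{3,4}; V {2,4,7}->{2}; X {2,3,5,6}->{5,6}
Constraint 3 (U < V) on D(U)={2,6,7} D(V)={2}: U {2,6,7}->{}; V {2}->{}
Constraint 4 (U != Z) on D(U)={} D(Z)={3,4}: Z {3,4}->{}
So after all 4 constraints: D(X) = {5,6}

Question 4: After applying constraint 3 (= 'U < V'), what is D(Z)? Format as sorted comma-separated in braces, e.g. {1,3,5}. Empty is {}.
Constraint 1 (X < Z) on D(X)={2,3,5,6,7} D(Z)={3,4,5,6,7}: X {2,3,5,6,7}->{2,3,5,6}
Constraint 2 (Z + V = X) on D(Z)={3,4,5,6,7} D(V)={2,4,7} D(X)={2,3,5,6}: Z {3,4,5,6,7}->{3,4}; V {2,4,7}->{2}; X {2,3,5,6}->{5,6}
Constraint 3 (U < V) on D(U)={2,6,7} D(V)={2}: U {2,6,7}->{}; V {2}->{}
So after constraint 3: D(Z) = {3,4}

Answer: {3,4}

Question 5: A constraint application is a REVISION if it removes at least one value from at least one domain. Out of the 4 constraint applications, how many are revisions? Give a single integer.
Answer: 4

Derivation:
Constraint 1 (X < Z) on D(X)={2,3,5,6,7} D(Z)={3,4,5,6,7}: X {2,3,5,6,7}->{2,3,5,6} => REVISION
Constraint 2 (Z + V = X) on D(Z)={3,4,5,6,7} D(V)={2,4,7} D(X)={2,3,5,6}: Z {3,4,5,6,7}->{3,4}; V {2,4,7}->{2}; X {2,3,5,6}->{5,6} => REVISION
Constraint 3 (U < V) on D(U)={2,6,7} D(V)={2}: U {2,6,7}->{}; V {2}->{} => REVISION
Constraint 4 (U != Z) on D(U)={} D(Z)={3,4}: Z {3,4}->{} => REVISION
Total revisions = 4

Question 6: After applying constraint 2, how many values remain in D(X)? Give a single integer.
Answer: 2

Derivation:
Constraint 1 (X < Z) on D(X)={2,3,5,6,7} D(Z)={3,4,5,6,7}: X {2,3,5,6,7}->{2,3,5,6}
Constraint 2 (Z + V = X) on D(Z)={3,4,5,6,7} D(V)={2,4,7} D(X)={2,3,5,6}: Z {3,4,5,6,7}->{3,4}; V {2,4,7}->{2}; X {2,3,5,6}->{5,6}
So after constraint 2: D(X)={5,6}, size = 2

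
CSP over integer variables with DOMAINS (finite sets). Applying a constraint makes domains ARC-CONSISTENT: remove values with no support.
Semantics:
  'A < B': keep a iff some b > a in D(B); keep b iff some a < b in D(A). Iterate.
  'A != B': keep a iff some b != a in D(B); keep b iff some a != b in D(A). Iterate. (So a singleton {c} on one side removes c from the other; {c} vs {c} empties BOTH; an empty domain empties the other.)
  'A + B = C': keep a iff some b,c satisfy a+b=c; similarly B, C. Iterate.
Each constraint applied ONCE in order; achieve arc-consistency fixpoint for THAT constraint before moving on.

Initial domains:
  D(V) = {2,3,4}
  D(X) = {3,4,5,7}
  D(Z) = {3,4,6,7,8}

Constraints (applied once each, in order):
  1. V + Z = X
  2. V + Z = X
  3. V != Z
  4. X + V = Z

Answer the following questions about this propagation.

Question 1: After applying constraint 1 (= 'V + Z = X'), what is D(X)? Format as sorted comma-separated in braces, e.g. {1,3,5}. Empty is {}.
Answer: {5,7}

Derivation:
Constraint 1 (V + Z = X) on D(V)={2,3,4} D(Z)={3,4,6,7,8} D(X)={3,4,5,7}: Z {3,4,6,7,8}->{3,4}; X {3,4,5,7}->{5,7}
So after constraint 1: D(X) = {5,7}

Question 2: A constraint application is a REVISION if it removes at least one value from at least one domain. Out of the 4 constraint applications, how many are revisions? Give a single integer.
Answer: 2

Derivation:
Constraint 1 (V + Z = X) on D(V)={2,3,4} D(Z)={3,4,6,7,8} D(X)={3,4,5,7}: Z {3,4,6,7,8}->{3,4}; X {3,4,5,7}->{5,7} => REVISION
Constraint 2 (V + Z = X) on D(V)={2,3,4} D(Z)={3,4} D(X)={5,7}: no change => not a revision
Constraint 3 (V != Z) on D(V)={2,3,4} D(Z)={3,4}: no change => not a revision
Constraint 4 (X + V = Z) on D(X)={5,7} D(V)={2,3,4} D(Z)={3,4}: X {5,7}->{}; V {2,3,4}->{}; Z {3,4}->{} => REVISION
Total revisions = 2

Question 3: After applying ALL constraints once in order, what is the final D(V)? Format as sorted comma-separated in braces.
Answer: {}

Derivation:
Constraint 1 (V + Z = X) on D(V)={2,3,4} D(Z)={3,4,6,7,8} D(X)={3,4,5,7}: Z {3,4,6,7,8}->{3,4}; X {3,4,5,7}->{5,7}
Constraint 2 (V + Z = X) on D(V)={2,3,4} D(Z)={3,4} D(X)={5,7}: no change
Constraint 3 (V != Z) on D(V)={2,3,4} D(Z)={3,4}: no change
Constraint 4 (X + V = Z) on D(X)={5,7} D(V)={2,3,4} D(Z)={3,4}: X {5,7}->{}; V {2,3,4}->{}; Z {3,4}->{}
So after all 4 constraints: D(V) = {}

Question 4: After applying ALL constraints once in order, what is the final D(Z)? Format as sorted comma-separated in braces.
Answer: {}

Derivation:
Constraint 1 (V + Z = X) on D(V)={2,3,4} D(Z)={3,4,6,7,8} D(X)={3,4,5,7}: Z {3,4,6,7,8}->{3,4}; X {3,4,5,7}->{5,7}
Constraint 2 (V + Z = X) on D(V)={2,3,4} D(Z)={3,4} D(X)={5,7}: no change
Constraint 3 (V != Z) on D(V)={2,3,4} D(Z)={3,4}: no change
Constraint 4 (X + V = Z) on D(X)={5,7} D(V)={2,3,4} D(Z)={3,4}: X {5,7}->{}; V {2,3,4}->{}; Z {3,4}->{}
So after all 4 constraints: D(Z) = {}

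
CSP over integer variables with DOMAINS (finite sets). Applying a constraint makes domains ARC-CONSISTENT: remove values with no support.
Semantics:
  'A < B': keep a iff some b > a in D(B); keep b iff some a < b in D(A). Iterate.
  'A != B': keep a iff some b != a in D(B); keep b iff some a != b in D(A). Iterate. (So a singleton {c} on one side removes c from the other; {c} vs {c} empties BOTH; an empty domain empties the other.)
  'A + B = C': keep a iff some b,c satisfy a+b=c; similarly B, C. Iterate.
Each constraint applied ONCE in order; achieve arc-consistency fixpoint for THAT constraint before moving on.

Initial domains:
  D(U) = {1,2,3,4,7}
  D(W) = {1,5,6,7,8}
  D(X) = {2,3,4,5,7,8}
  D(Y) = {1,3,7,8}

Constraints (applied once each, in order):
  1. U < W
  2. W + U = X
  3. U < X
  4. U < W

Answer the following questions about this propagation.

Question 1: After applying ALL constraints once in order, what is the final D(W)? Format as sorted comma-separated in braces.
Constraint 1 (U < W) on D(U)={1,2,3,4,7} D(W)={1,5,6,7,8}: W {1,5,6,7,8}->{5,6,7,8}
Constraint 2 (W + U = X) on D(W)={5,6,7,8} D(U)={1,2,3,4,7} D(X)={2,3,4,5,7,8}: W {5,6,7,8}->{5,6,7}; U {1,2,3,4,7}->{1,2,3}; X {2,3,4,5,7,8}->{7,8}
Constraint 3 (U < X) on D(U)={1,2,3} D(X)={7,8}: no change
Constraint 4 (U < W) on D(U)={1,2,3} D(W)={5,6,7}: no change
So after all 4 constraints: D(W) = {5,6,7}

Answer: {5,6,7}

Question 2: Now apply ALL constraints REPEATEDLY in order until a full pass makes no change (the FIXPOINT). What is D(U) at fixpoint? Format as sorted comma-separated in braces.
Answer: {1,2,3}

Derivation:
pass 0 (initial): D(U)={1,2,3,4,7}
pass 1: U {1,2,3,4,7}->{1,2,3}; W {1,5,6,7,8}->{5,6,7}; X {2,3,4,5,7,8}->{7,8}
pass 2: no change
Fixpoint after 2 passes: D(U) = {1,2,3}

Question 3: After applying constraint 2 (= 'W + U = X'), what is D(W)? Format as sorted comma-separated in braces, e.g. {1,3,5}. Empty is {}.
Answer: {5,6,7}

Derivation:
Constraint 1 (U < W) on D(U)={1,2,3,4,7} D(W)={1,5,6,7,8}: W {1,5,6,7,8}->{5,6,7,8}
Constraint 2 (W + U = X) on D(W)={5,6,7,8} D(U)={1,2,3,4,7} D(X)={2,3,4,5,7,8}: W {5,6,7,8}->{5,6,7}; U {1,2,3,4,7}->{1,2,3}; X {2,3,4,5,7,8}->{7,8}
So after constraint 2: D(W) = {5,6,7}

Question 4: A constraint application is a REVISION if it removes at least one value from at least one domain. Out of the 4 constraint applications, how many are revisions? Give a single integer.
Answer: 2

Derivation:
Constraint 1 (U < W) on D(U)={1,2,3,4,7} D(W)={1,5,6,7,8}: W {1,5,6,7,8}->{5,6,7,8} => REVISION
Constraint 2 (W + U = X) on D(W)={5,6,7,8} D(U)={1,2,3,4,7} D(X)={2,3,4,5,7,8}: W {5,6,7,8}->{5,6,7}; U {1,2,3,4,7}->{1,2,3}; X {2,3,4,5,7,8}->{7,8} => REVISION
Constraint 3 (U < X) on D(U)={1,2,3} D(X)={7,8}: no change => not a revision
Constraint 4 (U < W) on D(U)={1,2,3} D(W)={5,6,7}: no change => not a revision
Total revisions = 2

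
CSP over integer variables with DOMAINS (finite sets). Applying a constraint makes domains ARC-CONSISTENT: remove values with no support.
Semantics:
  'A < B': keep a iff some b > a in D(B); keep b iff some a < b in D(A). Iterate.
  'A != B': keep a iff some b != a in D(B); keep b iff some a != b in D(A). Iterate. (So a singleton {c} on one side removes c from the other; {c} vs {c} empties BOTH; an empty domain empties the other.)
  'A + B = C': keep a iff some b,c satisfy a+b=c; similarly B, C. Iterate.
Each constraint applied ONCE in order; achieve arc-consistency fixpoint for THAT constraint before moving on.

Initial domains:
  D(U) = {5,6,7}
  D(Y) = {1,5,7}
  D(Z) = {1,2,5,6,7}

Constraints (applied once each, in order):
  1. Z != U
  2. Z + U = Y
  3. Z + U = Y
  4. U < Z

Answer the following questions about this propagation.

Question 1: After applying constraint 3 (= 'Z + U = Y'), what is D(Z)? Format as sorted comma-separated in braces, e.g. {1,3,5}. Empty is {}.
Answer: {1,2}

Derivation:
Constraint 1 (Z != U) on D(Z)={1,2,5,6,7} D(U)={5,6,7}: no change
Constraint 2 (Z + U = Y) on D(Z)={1,2,5,6,7} D(U)={5,6,7} D(Y)={1,5,7}: Z {1,2,5,6,7}->{1,2}; U {5,6,7}->{5,6}; Y {1,5,7}->{7}
Constraint 3 (Z + U = Y) on D(Z)={1,2} D(U)={5,6} D(Y)={7}: no change
So after constraint 3: D(Z) = {1,2}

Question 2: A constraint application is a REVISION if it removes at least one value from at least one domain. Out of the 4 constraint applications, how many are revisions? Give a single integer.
Answer: 2

Derivation:
Constraint 1 (Z != U) on D(Z)={1,2,5,6,7} D(U)={5,6,7}: no change => not a revision
Constraint 2 (Z + U = Y) on D(Z)={1,2,5,6,7} D(U)={5,6,7} D(Y)={1,5,7}: Z {1,2,5,6,7}->{1,2}; U {5,6,7}->{5,6}; Y {1,5,7}->{7} => REVISION
Constraint 3 (Z + U = Y) on D(Z)={1,2} D(U)={5,6} D(Y)={7}: no change => not a revision
Constraint 4 (U < Z) on D(U)={5,6} D(Z)={1,2}: U {5,6}->{}; Z {1,2}->{} => REVISION
Total revisions = 2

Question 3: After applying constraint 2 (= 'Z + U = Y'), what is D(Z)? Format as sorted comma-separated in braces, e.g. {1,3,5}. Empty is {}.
Answer: {1,2}

Derivation:
Constraint 1 (Z != U) on D(Z)={1,2,5,6,7} D(U)={5,6,7}: no change
Constraint 2 (Z + U = Y) on D(Z)={1,2,5,6,7} D(U)={5,6,7} D(Y)={1,5,7}: Z {1,2,5,6,7}->{1,2}; U {5,6,7}->{5,6}; Y {1,5,7}->{7}
So after constraint 2: D(Z) = {1,2}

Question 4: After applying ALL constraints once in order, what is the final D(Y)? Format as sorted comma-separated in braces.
Constraint 1 (Z != U) on D(Z)={1,2,5,6,7} D(U)={5,6,7}: no change
Constraint 2 (Z + U = Y) on D(Z)={1,2,5,6,7} D(U)={5,6,7} D(Y)={1,5,7}: Z {1,2,5,6,7}->{1,2}; U {5,6,7}->{5,6}; Y {1,5,7}->{7}
Constraint 3 (Z + U = Y) on D(Z)={1,2} D(U)={5,6} D(Y)={7}: no change
Constraint 4 (U < Z) on D(U)={5,6} D(Z)={1,2}: U {5,6}->{}; Z {1,2}->{}
So after all 4 constraints: D(Y) = {7}

Answer: {7}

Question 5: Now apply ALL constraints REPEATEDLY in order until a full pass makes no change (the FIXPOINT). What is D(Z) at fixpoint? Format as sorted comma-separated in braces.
pass 0 (initial): D(Z)={1,2,5,6,7}
pass 1: U {5,6,7}->{}; Y {1,5,7}->{7}; Z {1,2,5,6,7}->{}
pass 2: Y {7}->{}
pass 3: no change
Fixpoint after 3 passes: D(Z) = {}

Answer: {}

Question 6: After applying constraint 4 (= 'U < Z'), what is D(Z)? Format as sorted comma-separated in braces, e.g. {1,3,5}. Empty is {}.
Constraint 1 (Z != U) on D(Z)={1,2,5,6,7} D(U)={5,6,7}: no change
Constraint 2 (Z + U = Y) on D(Z)={1,2,5,6,7} D(U)={5,6,7} D(Y)={1,5,7}: Z {1,2,5,6,7}->{1,2}; U {5,6,7}->{5,6}; Y {1,5,7}->{7}
Constraint 3 (Z + U = Y) on D(Z)={1,2} D(U)={5,6} D(Y)={7}: no change
Constraint 4 (U < Z) on D(U)={5,6} D(Z)={1,2}: U {5,6}->{}; Z {1,2}->{}
So after constraint 4: D(Z) = {}

Answer: {}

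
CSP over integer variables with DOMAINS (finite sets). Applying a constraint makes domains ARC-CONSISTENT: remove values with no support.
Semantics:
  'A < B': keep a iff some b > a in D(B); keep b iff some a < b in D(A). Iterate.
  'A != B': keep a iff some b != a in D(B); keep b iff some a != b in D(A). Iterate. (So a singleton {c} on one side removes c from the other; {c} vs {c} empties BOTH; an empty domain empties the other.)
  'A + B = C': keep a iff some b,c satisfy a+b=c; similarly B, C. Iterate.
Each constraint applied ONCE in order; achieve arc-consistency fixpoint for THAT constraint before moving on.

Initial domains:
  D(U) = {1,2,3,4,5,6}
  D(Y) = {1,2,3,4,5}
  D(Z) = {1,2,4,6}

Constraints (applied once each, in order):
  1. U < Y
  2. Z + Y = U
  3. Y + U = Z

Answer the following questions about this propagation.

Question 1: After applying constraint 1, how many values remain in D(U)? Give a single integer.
Answer: 4

Derivation:
Constraint 1 (U < Y) on D(U)={1,2,3,4,5,6} D(Y)={1,2,3,4,5}: U {1,2,3,4,5,6}->{1,2,3,4}; Y {1,2,3,4,5}->{2,3,4,5}
So after constraint 1: D(U)={1,2,3,4}, size = 4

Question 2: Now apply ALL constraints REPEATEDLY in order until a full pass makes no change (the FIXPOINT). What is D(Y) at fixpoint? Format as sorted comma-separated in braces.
pass 0 (initial): D(Y)={1,2,3,4,5}
pass 1: U {1,2,3,4,5,6}->{}; Y {1,2,3,4,5}->{}; Z {1,2,4,6}->{}
pass 2: no change
Fixpoint after 2 passes: D(Y) = {}

Answer: {}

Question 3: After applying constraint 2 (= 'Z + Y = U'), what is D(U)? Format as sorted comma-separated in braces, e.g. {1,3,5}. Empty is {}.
Answer: {3,4}

Derivation:
Constraint 1 (U < Y) on D(U)={1,2,3,4,5,6} D(Y)={1,2,3,4,5}: U {1,2,3,4,5,6}->{1,2,3,4}; Y {1,2,3,4,5}->{2,3,4,5}
Constraint 2 (Z + Y = U) on D(Z)={1,2,4,6} D(Y)={2,3,4,5} D(U)={1,2,3,4}: Z {1,2,4,6}->{1,2}; Y {2,3,4,5}->{2,3}; U {1,2,3,4}->{3,4}
So after constraint 2: D(U) = {3,4}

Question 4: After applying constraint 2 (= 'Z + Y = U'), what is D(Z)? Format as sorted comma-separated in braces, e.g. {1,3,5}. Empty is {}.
Answer: {1,2}

Derivation:
Constraint 1 (U < Y) on D(U)={1,2,3,4,5,6} D(Y)={1,2,3,4,5}: U {1,2,3,4,5,6}->{1,2,3,4}; Y {1,2,3,4,5}->{2,3,4,5}
Constraint 2 (Z + Y = U) on D(Z)={1,2,4,6} D(Y)={2,3,4,5} D(U)={1,2,3,4}: Z {1,2,4,6}->{1,2}; Y {2,3,4,5}->{2,3}; U {1,2,3,4}->{3,4}
So after constraint 2: D(Z) = {1,2}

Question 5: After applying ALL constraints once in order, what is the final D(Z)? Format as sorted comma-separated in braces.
Constraint 1 (U < Y) on D(U)={1,2,3,4,5,6} D(Y)={1,2,3,4,5}: U {1,2,3,4,5,6}->{1,2,3,4}; Y {1,2,3,4,5}->{2,3,4,5}
Constraint 2 (Z + Y = U) on D(Z)={1,2,4,6} D(Y)={2,3,4,5} D(U)={1,2,3,4}: Z {1,2,4,6}->{1,2}; Y {2,3,4,5}->{2,3}; U {1,2,3,4}->{3,4}
Constraint 3 (Y + U = Z) on D(Y)={2,3} D(U)={3,4} D(Z)={1,2}: Y {2,3}->{}; U {3,4}->{}; Z {1,2}->{}
So after all 3 constraints: D(Z) = {}

Answer: {}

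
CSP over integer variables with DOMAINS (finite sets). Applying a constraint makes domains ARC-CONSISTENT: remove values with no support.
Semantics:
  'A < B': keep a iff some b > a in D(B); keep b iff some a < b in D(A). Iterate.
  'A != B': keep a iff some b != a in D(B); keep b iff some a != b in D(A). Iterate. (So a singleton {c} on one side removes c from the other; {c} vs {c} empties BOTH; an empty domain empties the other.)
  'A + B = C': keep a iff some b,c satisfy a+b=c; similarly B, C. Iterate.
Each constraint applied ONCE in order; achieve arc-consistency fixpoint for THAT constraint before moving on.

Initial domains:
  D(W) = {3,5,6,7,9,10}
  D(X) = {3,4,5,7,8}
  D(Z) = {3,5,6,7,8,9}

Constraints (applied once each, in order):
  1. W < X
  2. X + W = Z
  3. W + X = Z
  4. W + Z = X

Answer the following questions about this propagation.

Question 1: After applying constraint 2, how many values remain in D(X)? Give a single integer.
Constraint 1 (W < X) on D(W)={3,5,6,7,9,10} D(X)={3,4,5,7,8}: W {3,5,6,7,9,10}->{3,5,6,7}; X {3,4,5,7,8}->{4,5,7,8}
Constraint 2 (X + W = Z) on D(X)={4,5,7,8} D(W)={3,5,6,7} D(Z)={3,5,6,7,8,9}: X {4,5,7,8}->{4,5}; W {3,5,6,7}->{3,5}; Z {3,5,6,7,8,9}->{7,8,9}
So after constraint 2: D(X)={4,5}, size = 2

Answer: 2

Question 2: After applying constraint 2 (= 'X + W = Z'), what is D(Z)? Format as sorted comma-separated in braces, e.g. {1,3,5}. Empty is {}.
Constraint 1 (W < X) on D(W)={3,5,6,7,9,10} D(X)={3,4,5,7,8}: W {3,5,6,7,9,10}->{3,5,6,7}; X {3,4,5,7,8}->{4,5,7,8}
Constraint 2 (X + W = Z) on D(X)={4,5,7,8} D(W)={3,5,6,7} D(Z)={3,5,6,7,8,9}: X {4,5,7,8}->{4,5}; W {3,5,6,7}->{3,5}; Z {3,5,6,7,8,9}->{7,8,9}
So after constraint 2: D(Z) = {7,8,9}

Answer: {7,8,9}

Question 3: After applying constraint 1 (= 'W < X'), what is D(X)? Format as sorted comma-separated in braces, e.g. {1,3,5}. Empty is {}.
Answer: {4,5,7,8}

Derivation:
Constraint 1 (W < X) on D(W)={3,5,6,7,9,10} D(X)={3,4,5,7,8}: W {3,5,6,7,9,10}->{3,5,6,7}; X {3,4,5,7,8}->{4,5,7,8}
So after constraint 1: D(X) = {4,5,7,8}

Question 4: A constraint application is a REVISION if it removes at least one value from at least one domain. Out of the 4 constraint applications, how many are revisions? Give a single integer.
Constraint 1 (W < X) on D(W)={3,5,6,7,9,10} D(X)={3,4,5,7,8}: W {3,5,6,7,9,10}->{3,5,6,7}; X {3,4,5,7,8}->{4,5,7,8} => REVISION
Constraint 2 (X + W = Z) on D(X)={4,5,7,8} D(W)={3,5,6,7} D(Z)={3,5,6,7,8,9}: X {4,5,7,8}->{4,5}; W {3,5,6,7}->{3,5}; Z {3,5,6,7,8,9}->{7,8,9} => REVISION
Constraint 3 (W + X = Z) on D(W)={3,5} D(X)={4,5} D(Z)={7,8,9}: no change => not a revision
Constraint 4 (W + Z = X) on D(W)={3,5} D(Z)={7,8,9} D(X)={4,5}: W {3,5}->{}; Z {7,8,9}->{}; X {4,5}->{} => REVISION
Total revisions = 3

Answer: 3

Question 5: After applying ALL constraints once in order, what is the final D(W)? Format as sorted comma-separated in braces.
Constraint 1 (W < X) on D(W)={3,5,6,7,9,10} D(X)={3,4,5,7,8}: W {3,5,6,7,9,10}->{3,5,6,7}; X {3,4,5,7,8}->{4,5,7,8}
Constraint 2 (X + W = Z) on D(X)={4,5,7,8} D(W)={3,5,6,7} D(Z)={3,5,6,7,8,9}: X {4,5,7,8}->{4,5}; W {3,5,6,7}->{3,5}; Z {3,5,6,7,8,9}->{7,8,9}
Constraint 3 (W + X = Z) on D(W)={3,5} D(X)={4,5} D(Z)={7,8,9}: no change
Constraint 4 (W + Z = X) on D(W)={3,5} D(Z)={7,8,9} D(X)={4,5}: W {3,5}->{}; Z {7,8,9}->{}; X {4,5}->{}
So after all 4 constraints: D(W) = {}

Answer: {}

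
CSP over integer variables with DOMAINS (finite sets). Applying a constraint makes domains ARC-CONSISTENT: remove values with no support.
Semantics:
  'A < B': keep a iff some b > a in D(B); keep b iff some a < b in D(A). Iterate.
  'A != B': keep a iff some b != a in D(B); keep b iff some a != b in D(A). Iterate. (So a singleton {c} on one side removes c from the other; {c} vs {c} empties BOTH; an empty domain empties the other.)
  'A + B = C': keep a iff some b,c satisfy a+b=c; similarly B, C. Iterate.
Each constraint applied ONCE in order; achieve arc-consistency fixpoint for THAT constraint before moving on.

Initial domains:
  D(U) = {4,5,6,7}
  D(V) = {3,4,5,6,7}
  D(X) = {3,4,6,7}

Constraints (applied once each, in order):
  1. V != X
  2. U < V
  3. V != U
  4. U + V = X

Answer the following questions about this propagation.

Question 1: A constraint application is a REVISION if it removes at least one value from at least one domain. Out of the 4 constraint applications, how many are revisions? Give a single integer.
Constraint 1 (V != X) on D(V)={3,4,5,6,7} D(X)={3,4,6,7}: no change => not a revision
Constraint 2 (U < V) on D(U)={4,5,6,7} D(V)={3,4,5,6,7}: U {4,5,6,7}->{4,5,6}; V {3,4,5,6,7}->{5,6,7} => REVISION
Constraint 3 (V != U) on D(V)={5,6,7} D(U)={4,5,6}: no change => not a revision
Constraint 4 (U + V = X) on D(U)={4,5,6} D(V)={5,6,7} D(X)={3,4,6,7}: U {4,5,6}->{}; V {5,6,7}->{}; X {3,4,6,7}->{} => REVISION
Total revisions = 2

Answer: 2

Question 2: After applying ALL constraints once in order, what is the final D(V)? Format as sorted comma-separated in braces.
Answer: {}

Derivation:
Constraint 1 (V != X) on D(V)={3,4,5,6,7} D(X)={3,4,6,7}: no change
Constraint 2 (U < V) on D(U)={4,5,6,7} D(V)={3,4,5,6,7}: U {4,5,6,7}->{4,5,6}; V {3,4,5,6,7}->{5,6,7}
Constraint 3 (V != U) on D(V)={5,6,7} D(U)={4,5,6}: no change
Constraint 4 (U + V = X) on D(U)={4,5,6} D(V)={5,6,7} D(X)={3,4,6,7}: U {4,5,6}->{}; V {5,6,7}->{}; X {3,4,6,7}->{}
So after all 4 constraints: D(V) = {}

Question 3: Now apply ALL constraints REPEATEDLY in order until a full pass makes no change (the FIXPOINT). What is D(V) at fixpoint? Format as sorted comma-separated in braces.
Answer: {}

Derivation:
pass 0 (initial): D(V)={3,4,5,6,7}
pass 1: U {4,5,6,7}->{}; V {3,4,5,6,7}->{}; X {3,4,6,7}->{}
pass 2: no change
Fixpoint after 2 passes: D(V) = {}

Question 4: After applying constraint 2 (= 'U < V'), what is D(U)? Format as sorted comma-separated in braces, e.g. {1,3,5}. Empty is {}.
Constraint 1 (V != X) on D(V)={3,4,5,6,7} D(X)={3,4,6,7}: no change
Constraint 2 (U < V) on D(U)={4,5,6,7} D(V)={3,4,5,6,7}: U {4,5,6,7}->{4,5,6}; V {3,4,5,6,7}->{5,6,7}
So after constraint 2: D(U) = {4,5,6}

Answer: {4,5,6}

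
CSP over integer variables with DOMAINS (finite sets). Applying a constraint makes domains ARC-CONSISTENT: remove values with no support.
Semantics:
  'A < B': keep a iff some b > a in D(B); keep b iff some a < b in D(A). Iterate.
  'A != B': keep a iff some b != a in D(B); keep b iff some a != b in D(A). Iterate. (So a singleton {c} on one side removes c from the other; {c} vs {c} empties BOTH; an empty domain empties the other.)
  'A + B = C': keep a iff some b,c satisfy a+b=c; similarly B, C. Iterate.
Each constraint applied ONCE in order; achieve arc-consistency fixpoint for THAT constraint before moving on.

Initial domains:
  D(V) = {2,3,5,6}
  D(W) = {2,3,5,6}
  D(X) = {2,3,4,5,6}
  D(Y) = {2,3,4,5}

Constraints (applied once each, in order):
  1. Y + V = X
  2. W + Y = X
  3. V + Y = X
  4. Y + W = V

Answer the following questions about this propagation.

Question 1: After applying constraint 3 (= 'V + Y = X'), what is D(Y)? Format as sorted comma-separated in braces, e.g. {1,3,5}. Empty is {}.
Answer: {2,3,4}

Derivation:
Constraint 1 (Y + V = X) on D(Y)={2,3,4,5} D(V)={2,3,5,6} D(X)={2,3,4,5,6}: Y {2,3,4,5}->{2,3,4}; V {2,3,5,6}->{2,3}; X {2,3,4,5,6}->{4,5,6}
Constraint 2 (W + Y = X) on D(W)={2,3,5,6} D(Y)={2,3,4} D(X)={4,5,6}: W {2,3,5,6}->{2,3}
Constraint 3 (V + Y = X) on D(V)={2,3} D(Y)={2,3,4} D(X)={4,5,6}: no change
So after constraint 3: D(Y) = {2,3,4}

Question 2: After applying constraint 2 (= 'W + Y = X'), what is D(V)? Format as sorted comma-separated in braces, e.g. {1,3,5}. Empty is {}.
Answer: {2,3}

Derivation:
Constraint 1 (Y + V = X) on D(Y)={2,3,4,5} D(V)={2,3,5,6} D(X)={2,3,4,5,6}: Y {2,3,4,5}->{2,3,4}; V {2,3,5,6}->{2,3}; X {2,3,4,5,6}->{4,5,6}
Constraint 2 (W + Y = X) on D(W)={2,3,5,6} D(Y)={2,3,4} D(X)={4,5,6}: W {2,3,5,6}->{2,3}
So after constraint 2: D(V) = {2,3}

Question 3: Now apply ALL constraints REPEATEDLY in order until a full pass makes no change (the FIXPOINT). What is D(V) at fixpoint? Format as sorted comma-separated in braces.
Answer: {}

Derivation:
pass 0 (initial): D(V)={2,3,5,6}
pass 1: V {2,3,5,6}->{}; W {2,3,5,6}->{}; X {2,3,4,5,6}->{4,5,6}; Y {2,3,4,5}->{}
pass 2: X {4,5,6}->{}
pass 3: no change
Fixpoint after 3 passes: D(V) = {}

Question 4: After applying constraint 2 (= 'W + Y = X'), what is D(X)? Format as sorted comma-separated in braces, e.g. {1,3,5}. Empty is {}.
Answer: {4,5,6}

Derivation:
Constraint 1 (Y + V = X) on D(Y)={2,3,4,5} D(V)={2,3,5,6} D(X)={2,3,4,5,6}: Y {2,3,4,5}->{2,3,4}; V {2,3,5,6}->{2,3}; X {2,3,4,5,6}->{4,5,6}
Constraint 2 (W + Y = X) on D(W)={2,3,5,6} D(Y)={2,3,4} D(X)={4,5,6}: W {2,3,5,6}->{2,3}
So after constraint 2: D(X) = {4,5,6}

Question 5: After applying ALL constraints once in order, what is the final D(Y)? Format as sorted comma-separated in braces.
Constraint 1 (Y + V = X) on D(Y)={2,3,4,5} D(V)={2,3,5,6} D(X)={2,3,4,5,6}: Y {2,3,4,5}->{2,3,4}; V {2,3,5,6}->{2,3}; X {2,3,4,5,6}->{4,5,6}
Constraint 2 (W + Y = X) on D(W)={2,3,5,6} D(Y)={2,3,4} D(X)={4,5,6}: W {2,3,5,6}->{2,3}
Constraint 3 (V + Y = X) on D(V)={2,3} D(Y)={2,3,4} D(X)={4,5,6}: no change
Constraint 4 (Y + W = V) on D(Y)={2,3,4} D(W)={2,3} D(V)={2,3}: Y {2,3,4}->{}; W {2,3}->{}; V {2,3}->{}
So after all 4 constraints: D(Y) = {}

Answer: {}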